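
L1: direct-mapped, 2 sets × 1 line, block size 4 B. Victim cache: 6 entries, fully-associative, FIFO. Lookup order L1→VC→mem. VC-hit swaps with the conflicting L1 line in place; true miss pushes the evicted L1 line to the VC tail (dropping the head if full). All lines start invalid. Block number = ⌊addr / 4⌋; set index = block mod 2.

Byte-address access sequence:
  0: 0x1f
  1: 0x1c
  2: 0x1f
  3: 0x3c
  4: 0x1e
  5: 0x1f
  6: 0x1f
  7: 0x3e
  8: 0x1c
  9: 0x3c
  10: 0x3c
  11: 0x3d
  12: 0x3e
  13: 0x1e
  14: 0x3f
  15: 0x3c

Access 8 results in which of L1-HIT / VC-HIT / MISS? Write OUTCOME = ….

OUTCOME = VC-HIT

0: 0x1f (blk 7, set 1) → MISS  vc=[]
1: 0x1c (blk 7, set 1) → L1-HIT  vc=[]
2: 0x1f (blk 7, set 1) → L1-HIT  vc=[]
3: 0x3c (blk 15, set 1) → MISS  vc=[7]
4: 0x1e (blk 7, set 1) → VC-HIT  vc=[15]
5: 0x1f (blk 7, set 1) → L1-HIT  vc=[15]
6: 0x1f (blk 7, set 1) → L1-HIT  vc=[15]
7: 0x3e (blk 15, set 1) → VC-HIT  vc=[7]
8: 0x1c (blk 7, set 1) → VC-HIT  vc=[15]
9: 0x3c (blk 15, set 1) → VC-HIT  vc=[7]
10: 0x3c (blk 15, set 1) → L1-HIT  vc=[7]
11: 0x3d (blk 15, set 1) → L1-HIT  vc=[7]
12: 0x3e (blk 15, set 1) → L1-HIT  vc=[7]
13: 0x1e (blk 7, set 1) → VC-HIT  vc=[15]
14: 0x3f (blk 15, set 1) → VC-HIT  vc=[7]
15: 0x3c (blk 15, set 1) → L1-HIT  vc=[7]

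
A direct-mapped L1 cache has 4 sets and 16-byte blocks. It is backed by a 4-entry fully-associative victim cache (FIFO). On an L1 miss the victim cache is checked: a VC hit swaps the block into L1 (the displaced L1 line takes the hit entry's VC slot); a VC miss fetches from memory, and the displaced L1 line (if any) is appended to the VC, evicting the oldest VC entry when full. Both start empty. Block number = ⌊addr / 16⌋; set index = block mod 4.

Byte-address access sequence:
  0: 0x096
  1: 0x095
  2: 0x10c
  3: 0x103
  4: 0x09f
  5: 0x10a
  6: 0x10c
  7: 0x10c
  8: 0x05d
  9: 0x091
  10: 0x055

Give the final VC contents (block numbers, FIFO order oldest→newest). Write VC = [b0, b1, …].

0: 0x96 (blk 9, set 1) → MISS  vc=[]
1: 0x95 (blk 9, set 1) → L1-HIT  vc=[]
2: 0x10c (blk 16, set 0) → MISS  vc=[]
3: 0x103 (blk 16, set 0) → L1-HIT  vc=[]
4: 0x9f (blk 9, set 1) → L1-HIT  vc=[]
5: 0x10a (blk 16, set 0) → L1-HIT  vc=[]
6: 0x10c (blk 16, set 0) → L1-HIT  vc=[]
7: 0x10c (blk 16, set 0) → L1-HIT  vc=[]
8: 0x5d (blk 5, set 1) → MISS  vc=[9]
9: 0x91 (blk 9, set 1) → VC-HIT  vc=[5]
10: 0x55 (blk 5, set 1) → VC-HIT  vc=[9]

VC = [9]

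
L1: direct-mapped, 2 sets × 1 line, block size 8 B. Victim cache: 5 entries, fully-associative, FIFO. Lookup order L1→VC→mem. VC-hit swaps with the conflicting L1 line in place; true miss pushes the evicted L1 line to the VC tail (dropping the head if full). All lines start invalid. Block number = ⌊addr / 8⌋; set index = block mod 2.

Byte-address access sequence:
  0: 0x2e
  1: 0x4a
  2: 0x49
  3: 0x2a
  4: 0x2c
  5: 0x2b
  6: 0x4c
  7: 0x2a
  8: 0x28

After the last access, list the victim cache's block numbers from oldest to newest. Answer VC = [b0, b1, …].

VC = [9]

  [0] addr=0x2e blk=5 s=1: MISS | VC []
  [1] addr=0x4a blk=9 s=1: MISS | VC [5]
  [2] addr=0x49 blk=9 s=1: L1-HIT | VC [5]
  [3] addr=0x2a blk=5 s=1: VC-HIT | VC [9]
  [4] addr=0x2c blk=5 s=1: L1-HIT | VC [9]
  [5] addr=0x2b blk=5 s=1: L1-HIT | VC [9]
  [6] addr=0x4c blk=9 s=1: VC-HIT | VC [5]
  [7] addr=0x2a blk=5 s=1: VC-HIT | VC [9]
  [8] addr=0x28 blk=5 s=1: L1-HIT | VC [9]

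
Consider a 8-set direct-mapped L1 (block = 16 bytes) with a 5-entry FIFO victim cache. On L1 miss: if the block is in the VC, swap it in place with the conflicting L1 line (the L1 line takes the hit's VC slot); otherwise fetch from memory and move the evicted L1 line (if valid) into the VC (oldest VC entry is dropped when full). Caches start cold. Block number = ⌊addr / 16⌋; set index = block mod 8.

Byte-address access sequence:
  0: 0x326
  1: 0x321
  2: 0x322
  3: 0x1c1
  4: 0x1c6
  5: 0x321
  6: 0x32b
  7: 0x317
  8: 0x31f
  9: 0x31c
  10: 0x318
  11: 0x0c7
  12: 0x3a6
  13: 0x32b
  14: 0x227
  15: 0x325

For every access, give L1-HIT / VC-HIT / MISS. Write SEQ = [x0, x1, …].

SEQ = [MISS, L1-HIT, L1-HIT, MISS, L1-HIT, L1-HIT, L1-HIT, MISS, L1-HIT, L1-HIT, L1-HIT, MISS, MISS, VC-HIT, MISS, VC-HIT]

0: 0x326 (blk 50, set 2) → MISS  vc=[]
1: 0x321 (blk 50, set 2) → L1-HIT  vc=[]
2: 0x322 (blk 50, set 2) → L1-HIT  vc=[]
3: 0x1c1 (blk 28, set 4) → MISS  vc=[]
4: 0x1c6 (blk 28, set 4) → L1-HIT  vc=[]
5: 0x321 (blk 50, set 2) → L1-HIT  vc=[]
6: 0x32b (blk 50, set 2) → L1-HIT  vc=[]
7: 0x317 (blk 49, set 1) → MISS  vc=[]
8: 0x31f (blk 49, set 1) → L1-HIT  vc=[]
9: 0x31c (blk 49, set 1) → L1-HIT  vc=[]
10: 0x318 (blk 49, set 1) → L1-HIT  vc=[]
11: 0xc7 (blk 12, set 4) → MISS  vc=[28]
12: 0x3a6 (blk 58, set 2) → MISS  vc=[28, 50]
13: 0x32b (blk 50, set 2) → VC-HIT  vc=[28, 58]
14: 0x227 (blk 34, set 2) → MISS  vc=[28, 58, 50]
15: 0x325 (blk 50, set 2) → VC-HIT  vc=[28, 58, 34]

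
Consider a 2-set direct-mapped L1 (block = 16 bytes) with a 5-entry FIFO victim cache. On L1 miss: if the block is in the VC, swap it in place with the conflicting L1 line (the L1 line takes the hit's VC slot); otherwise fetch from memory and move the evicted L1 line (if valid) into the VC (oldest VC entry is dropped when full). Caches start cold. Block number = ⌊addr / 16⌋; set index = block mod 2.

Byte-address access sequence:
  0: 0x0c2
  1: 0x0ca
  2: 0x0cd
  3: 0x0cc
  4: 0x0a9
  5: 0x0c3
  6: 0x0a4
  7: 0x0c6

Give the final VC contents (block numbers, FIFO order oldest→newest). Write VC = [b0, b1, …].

VC = [10]

  [0] addr=0xc2 blk=12 s=0: MISS | VC []
  [1] addr=0xca blk=12 s=0: L1-HIT | VC []
  [2] addr=0xcd blk=12 s=0: L1-HIT | VC []
  [3] addr=0xcc blk=12 s=0: L1-HIT | VC []
  [4] addr=0xa9 blk=10 s=0: MISS | VC [12]
  [5] addr=0xc3 blk=12 s=0: VC-HIT | VC [10]
  [6] addr=0xa4 blk=10 s=0: VC-HIT | VC [12]
  [7] addr=0xc6 blk=12 s=0: VC-HIT | VC [10]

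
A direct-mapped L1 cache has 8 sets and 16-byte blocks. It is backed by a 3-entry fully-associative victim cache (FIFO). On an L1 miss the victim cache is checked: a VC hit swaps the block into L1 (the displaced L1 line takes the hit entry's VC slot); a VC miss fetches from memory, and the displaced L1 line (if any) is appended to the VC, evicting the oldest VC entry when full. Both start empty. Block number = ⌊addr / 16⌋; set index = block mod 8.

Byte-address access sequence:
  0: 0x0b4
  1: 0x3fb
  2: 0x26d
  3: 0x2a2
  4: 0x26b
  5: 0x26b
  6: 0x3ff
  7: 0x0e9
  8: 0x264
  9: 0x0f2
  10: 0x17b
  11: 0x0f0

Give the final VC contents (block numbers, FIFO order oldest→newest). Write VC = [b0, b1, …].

0: 0xb4 (blk 11, set 3) → MISS  vc=[]
1: 0x3fb (blk 63, set 7) → MISS  vc=[]
2: 0x26d (blk 38, set 6) → MISS  vc=[]
3: 0x2a2 (blk 42, set 2) → MISS  vc=[]
4: 0x26b (blk 38, set 6) → L1-HIT  vc=[]
5: 0x26b (blk 38, set 6) → L1-HIT  vc=[]
6: 0x3ff (blk 63, set 7) → L1-HIT  vc=[]
7: 0xe9 (blk 14, set 6) → MISS  vc=[38]
8: 0x264 (blk 38, set 6) → VC-HIT  vc=[14]
9: 0xf2 (blk 15, set 7) → MISS  vc=[14, 63]
10: 0x17b (blk 23, set 7) → MISS  vc=[14, 63, 15]
11: 0xf0 (blk 15, set 7) → VC-HIT  vc=[14, 63, 23]

VC = [14, 63, 23]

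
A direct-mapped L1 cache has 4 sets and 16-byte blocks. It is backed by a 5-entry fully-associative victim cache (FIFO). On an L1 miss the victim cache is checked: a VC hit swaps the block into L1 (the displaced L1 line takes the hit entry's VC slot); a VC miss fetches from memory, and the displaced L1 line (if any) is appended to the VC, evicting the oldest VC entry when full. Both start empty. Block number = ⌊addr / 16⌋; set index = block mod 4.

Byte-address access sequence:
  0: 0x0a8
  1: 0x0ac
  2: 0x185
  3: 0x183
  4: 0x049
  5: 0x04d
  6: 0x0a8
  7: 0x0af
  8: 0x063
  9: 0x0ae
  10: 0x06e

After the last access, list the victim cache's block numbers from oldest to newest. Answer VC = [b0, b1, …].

VC = [24, 10]

#0 0xa8→b10/s2 MISS; vc=[]
#1 0xac→b10/s2 L1-HIT; vc=[]
#2 0x185→b24/s0 MISS; vc=[]
#3 0x183→b24/s0 L1-HIT; vc=[]
#4 0x49→b4/s0 MISS; vc=[24]
#5 0x4d→b4/s0 L1-HIT; vc=[24]
#6 0xa8→b10/s2 L1-HIT; vc=[24]
#7 0xaf→b10/s2 L1-HIT; vc=[24]
#8 0x63→b6/s2 MISS; vc=[24,10]
#9 0xae→b10/s2 VC-HIT; vc=[24,6]
#10 0x6e→b6/s2 VC-HIT; vc=[24,10]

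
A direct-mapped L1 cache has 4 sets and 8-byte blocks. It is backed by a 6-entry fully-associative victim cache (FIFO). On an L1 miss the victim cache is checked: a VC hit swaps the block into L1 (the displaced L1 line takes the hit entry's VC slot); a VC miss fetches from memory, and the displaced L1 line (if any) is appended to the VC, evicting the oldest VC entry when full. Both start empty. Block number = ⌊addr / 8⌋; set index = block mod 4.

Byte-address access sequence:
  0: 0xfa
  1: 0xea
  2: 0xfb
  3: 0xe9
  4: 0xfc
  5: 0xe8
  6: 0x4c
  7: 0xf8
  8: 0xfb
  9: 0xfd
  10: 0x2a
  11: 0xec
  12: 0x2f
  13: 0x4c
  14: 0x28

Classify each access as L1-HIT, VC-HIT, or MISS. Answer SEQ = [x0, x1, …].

0: 0xfa (blk 31, set 3) → MISS  vc=[]
1: 0xea (blk 29, set 1) → MISS  vc=[]
2: 0xfb (blk 31, set 3) → L1-HIT  vc=[]
3: 0xe9 (blk 29, set 1) → L1-HIT  vc=[]
4: 0xfc (blk 31, set 3) → L1-HIT  vc=[]
5: 0xe8 (blk 29, set 1) → L1-HIT  vc=[]
6: 0x4c (blk 9, set 1) → MISS  vc=[29]
7: 0xf8 (blk 31, set 3) → L1-HIT  vc=[29]
8: 0xfb (blk 31, set 3) → L1-HIT  vc=[29]
9: 0xfd (blk 31, set 3) → L1-HIT  vc=[29]
10: 0x2a (blk 5, set 1) → MISS  vc=[29, 9]
11: 0xec (blk 29, set 1) → VC-HIT  vc=[5, 9]
12: 0x2f (blk 5, set 1) → VC-HIT  vc=[29, 9]
13: 0x4c (blk 9, set 1) → VC-HIT  vc=[29, 5]
14: 0x28 (blk 5, set 1) → VC-HIT  vc=[29, 9]

SEQ = [MISS, MISS, L1-HIT, L1-HIT, L1-HIT, L1-HIT, MISS, L1-HIT, L1-HIT, L1-HIT, MISS, VC-HIT, VC-HIT, VC-HIT, VC-HIT]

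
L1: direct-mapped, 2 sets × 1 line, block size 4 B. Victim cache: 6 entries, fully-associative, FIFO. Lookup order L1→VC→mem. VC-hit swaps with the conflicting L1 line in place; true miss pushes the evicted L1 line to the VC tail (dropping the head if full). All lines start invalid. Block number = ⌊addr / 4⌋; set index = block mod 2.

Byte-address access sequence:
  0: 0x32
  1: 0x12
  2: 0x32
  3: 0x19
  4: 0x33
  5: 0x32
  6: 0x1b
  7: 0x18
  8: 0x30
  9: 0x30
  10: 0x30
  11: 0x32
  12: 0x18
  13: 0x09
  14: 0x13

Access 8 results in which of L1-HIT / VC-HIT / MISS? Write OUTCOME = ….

#0 0x32→b12/s0 MISS; vc=[]
#1 0x12→b4/s0 MISS; vc=[12]
#2 0x32→b12/s0 VC-HIT; vc=[4]
#3 0x19→b6/s0 MISS; vc=[4,12]
#4 0x33→b12/s0 VC-HIT; vc=[4,6]
#5 0x32→b12/s0 L1-HIT; vc=[4,6]
#6 0x1b→b6/s0 VC-HIT; vc=[4,12]
#7 0x18→b6/s0 L1-HIT; vc=[4,12]
#8 0x30→b12/s0 VC-HIT; vc=[4,6]
#9 0x30→b12/s0 L1-HIT; vc=[4,6]
#10 0x30→b12/s0 L1-HIT; vc=[4,6]
#11 0x32→b12/s0 L1-HIT; vc=[4,6]
#12 0x18→b6/s0 VC-HIT; vc=[4,12]
#13 0x9→b2/s0 MISS; vc=[4,12,6]
#14 0x13→b4/s0 VC-HIT; vc=[2,12,6]

OUTCOME = VC-HIT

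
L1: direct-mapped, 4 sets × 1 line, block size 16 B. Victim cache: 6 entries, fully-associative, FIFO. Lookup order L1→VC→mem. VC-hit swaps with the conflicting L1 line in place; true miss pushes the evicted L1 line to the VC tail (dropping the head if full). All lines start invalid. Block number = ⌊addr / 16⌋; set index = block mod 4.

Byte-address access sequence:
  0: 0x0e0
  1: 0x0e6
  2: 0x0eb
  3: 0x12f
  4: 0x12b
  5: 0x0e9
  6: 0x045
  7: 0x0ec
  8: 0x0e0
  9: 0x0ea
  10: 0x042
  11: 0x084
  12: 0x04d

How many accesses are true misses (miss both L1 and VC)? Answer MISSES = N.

MISSES = 4

#0 0xe0→b14/s2 MISS; vc=[]
#1 0xe6→b14/s2 L1-HIT; vc=[]
#2 0xeb→b14/s2 L1-HIT; vc=[]
#3 0x12f→b18/s2 MISS; vc=[14]
#4 0x12b→b18/s2 L1-HIT; vc=[14]
#5 0xe9→b14/s2 VC-HIT; vc=[18]
#6 0x45→b4/s0 MISS; vc=[18]
#7 0xec→b14/s2 L1-HIT; vc=[18]
#8 0xe0→b14/s2 L1-HIT; vc=[18]
#9 0xea→b14/s2 L1-HIT; vc=[18]
#10 0x42→b4/s0 L1-HIT; vc=[18]
#11 0x84→b8/s0 MISS; vc=[18,4]
#12 0x4d→b4/s0 VC-HIT; vc=[18,8]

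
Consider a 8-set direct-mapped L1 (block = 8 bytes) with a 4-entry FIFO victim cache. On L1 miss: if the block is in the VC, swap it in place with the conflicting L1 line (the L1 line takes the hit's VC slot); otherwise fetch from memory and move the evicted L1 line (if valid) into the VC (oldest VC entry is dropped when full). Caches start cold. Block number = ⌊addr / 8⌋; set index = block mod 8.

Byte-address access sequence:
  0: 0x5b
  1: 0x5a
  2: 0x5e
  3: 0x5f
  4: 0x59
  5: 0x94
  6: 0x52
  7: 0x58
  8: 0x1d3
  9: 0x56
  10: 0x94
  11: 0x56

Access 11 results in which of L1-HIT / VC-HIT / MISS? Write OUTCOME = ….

OUTCOME = VC-HIT

#0 0x5b→b11/s3 MISS; vc=[]
#1 0x5a→b11/s3 L1-HIT; vc=[]
#2 0x5e→b11/s3 L1-HIT; vc=[]
#3 0x5f→b11/s3 L1-HIT; vc=[]
#4 0x59→b11/s3 L1-HIT; vc=[]
#5 0x94→b18/s2 MISS; vc=[]
#6 0x52→b10/s2 MISS; vc=[18]
#7 0x58→b11/s3 L1-HIT; vc=[18]
#8 0x1d3→b58/s2 MISS; vc=[18,10]
#9 0x56→b10/s2 VC-HIT; vc=[18,58]
#10 0x94→b18/s2 VC-HIT; vc=[10,58]
#11 0x56→b10/s2 VC-HIT; vc=[18,58]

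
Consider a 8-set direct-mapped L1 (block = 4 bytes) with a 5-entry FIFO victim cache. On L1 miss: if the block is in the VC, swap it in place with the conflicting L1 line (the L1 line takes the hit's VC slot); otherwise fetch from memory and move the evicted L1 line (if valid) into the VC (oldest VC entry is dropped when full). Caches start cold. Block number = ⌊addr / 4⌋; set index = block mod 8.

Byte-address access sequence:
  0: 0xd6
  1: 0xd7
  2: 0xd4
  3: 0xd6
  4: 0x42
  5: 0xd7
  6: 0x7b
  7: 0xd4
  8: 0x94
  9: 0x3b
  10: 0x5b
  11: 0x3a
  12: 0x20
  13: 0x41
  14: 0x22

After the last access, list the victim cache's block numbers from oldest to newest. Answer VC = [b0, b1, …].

#0 0xd6→b53/s5 MISS; vc=[]
#1 0xd7→b53/s5 L1-HIT; vc=[]
#2 0xd4→b53/s5 L1-HIT; vc=[]
#3 0xd6→b53/s5 L1-HIT; vc=[]
#4 0x42→b16/s0 MISS; vc=[]
#5 0xd7→b53/s5 L1-HIT; vc=[]
#6 0x7b→b30/s6 MISS; vc=[]
#7 0xd4→b53/s5 L1-HIT; vc=[]
#8 0x94→b37/s5 MISS; vc=[53]
#9 0x3b→b14/s6 MISS; vc=[53,30]
#10 0x5b→b22/s6 MISS; vc=[53,30,14]
#11 0x3a→b14/s6 VC-HIT; vc=[53,30,22]
#12 0x20→b8/s0 MISS; vc=[53,30,22,16]
#13 0x41→b16/s0 VC-HIT; vc=[53,30,22,8]
#14 0x22→b8/s0 VC-HIT; vc=[53,30,22,16]

VC = [53, 30, 22, 16]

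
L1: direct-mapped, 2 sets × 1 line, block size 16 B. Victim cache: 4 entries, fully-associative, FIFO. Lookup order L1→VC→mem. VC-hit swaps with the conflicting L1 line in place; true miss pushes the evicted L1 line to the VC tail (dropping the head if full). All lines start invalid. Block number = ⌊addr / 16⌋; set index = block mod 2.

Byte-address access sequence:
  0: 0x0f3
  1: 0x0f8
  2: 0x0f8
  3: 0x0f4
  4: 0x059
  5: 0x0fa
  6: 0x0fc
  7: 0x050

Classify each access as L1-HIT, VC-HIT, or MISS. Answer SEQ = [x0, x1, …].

#0 0xf3→b15/s1 MISS; vc=[]
#1 0xf8→b15/s1 L1-HIT; vc=[]
#2 0xf8→b15/s1 L1-HIT; vc=[]
#3 0xf4→b15/s1 L1-HIT; vc=[]
#4 0x59→b5/s1 MISS; vc=[15]
#5 0xfa→b15/s1 VC-HIT; vc=[5]
#6 0xfc→b15/s1 L1-HIT; vc=[5]
#7 0x50→b5/s1 VC-HIT; vc=[15]

SEQ = [MISS, L1-HIT, L1-HIT, L1-HIT, MISS, VC-HIT, L1-HIT, VC-HIT]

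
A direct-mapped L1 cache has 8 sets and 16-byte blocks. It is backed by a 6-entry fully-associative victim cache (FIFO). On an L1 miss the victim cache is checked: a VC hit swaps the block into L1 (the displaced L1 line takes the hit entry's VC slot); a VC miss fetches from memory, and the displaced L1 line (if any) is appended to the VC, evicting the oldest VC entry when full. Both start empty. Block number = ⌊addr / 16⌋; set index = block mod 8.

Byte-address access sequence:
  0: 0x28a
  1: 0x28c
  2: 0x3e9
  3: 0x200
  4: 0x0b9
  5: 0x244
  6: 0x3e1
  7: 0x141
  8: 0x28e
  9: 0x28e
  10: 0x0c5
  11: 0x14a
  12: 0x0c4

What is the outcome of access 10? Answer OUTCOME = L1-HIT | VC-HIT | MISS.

0: 0x28a (blk 40, set 0) → MISS  vc=[]
1: 0x28c (blk 40, set 0) → L1-HIT  vc=[]
2: 0x3e9 (blk 62, set 6) → MISS  vc=[]
3: 0x200 (blk 32, set 0) → MISS  vc=[40]
4: 0xb9 (blk 11, set 3) → MISS  vc=[40]
5: 0x244 (blk 36, set 4) → MISS  vc=[40]
6: 0x3e1 (blk 62, set 6) → L1-HIT  vc=[40]
7: 0x141 (blk 20, set 4) → MISS  vc=[40, 36]
8: 0x28e (blk 40, set 0) → VC-HIT  vc=[32, 36]
9: 0x28e (blk 40, set 0) → L1-HIT  vc=[32, 36]
10: 0xc5 (blk 12, set 4) → MISS  vc=[32, 36, 20]
11: 0x14a (blk 20, set 4) → VC-HIT  vc=[32, 36, 12]
12: 0xc4 (blk 12, set 4) → VC-HIT  vc=[32, 36, 20]

OUTCOME = MISS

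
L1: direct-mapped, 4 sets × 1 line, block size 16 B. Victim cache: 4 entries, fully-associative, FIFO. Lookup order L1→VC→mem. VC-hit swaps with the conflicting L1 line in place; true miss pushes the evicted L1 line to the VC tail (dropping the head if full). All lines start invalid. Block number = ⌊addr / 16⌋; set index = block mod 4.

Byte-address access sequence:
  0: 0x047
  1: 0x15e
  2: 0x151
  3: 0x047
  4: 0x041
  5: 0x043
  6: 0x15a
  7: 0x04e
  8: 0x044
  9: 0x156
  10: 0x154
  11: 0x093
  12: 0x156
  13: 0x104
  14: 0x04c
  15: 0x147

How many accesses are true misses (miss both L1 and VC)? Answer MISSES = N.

0: 0x47 (blk 4, set 0) → MISS  vc=[]
1: 0x15e (blk 21, set 1) → MISS  vc=[]
2: 0x151 (blk 21, set 1) → L1-HIT  vc=[]
3: 0x47 (blk 4, set 0) → L1-HIT  vc=[]
4: 0x41 (blk 4, set 0) → L1-HIT  vc=[]
5: 0x43 (blk 4, set 0) → L1-HIT  vc=[]
6: 0x15a (blk 21, set 1) → L1-HIT  vc=[]
7: 0x4e (blk 4, set 0) → L1-HIT  vc=[]
8: 0x44 (blk 4, set 0) → L1-HIT  vc=[]
9: 0x156 (blk 21, set 1) → L1-HIT  vc=[]
10: 0x154 (blk 21, set 1) → L1-HIT  vc=[]
11: 0x93 (blk 9, set 1) → MISS  vc=[21]
12: 0x156 (blk 21, set 1) → VC-HIT  vc=[9]
13: 0x104 (blk 16, set 0) → MISS  vc=[9, 4]
14: 0x4c (blk 4, set 0) → VC-HIT  vc=[9, 16]
15: 0x147 (blk 20, set 0) → MISS  vc=[9, 16, 4]

MISSES = 5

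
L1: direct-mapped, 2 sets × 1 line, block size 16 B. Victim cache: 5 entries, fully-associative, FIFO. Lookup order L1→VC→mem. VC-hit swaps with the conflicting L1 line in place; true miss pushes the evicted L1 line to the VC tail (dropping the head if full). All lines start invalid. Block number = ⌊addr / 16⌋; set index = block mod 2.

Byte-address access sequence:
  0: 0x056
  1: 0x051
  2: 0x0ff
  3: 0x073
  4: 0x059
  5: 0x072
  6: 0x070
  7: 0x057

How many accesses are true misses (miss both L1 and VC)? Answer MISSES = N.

  [0] addr=0x56 blk=5 s=1: MISS | VC []
  [1] addr=0x51 blk=5 s=1: L1-HIT | VC []
  [2] addr=0xff blk=15 s=1: MISS | VC [5]
  [3] addr=0x73 blk=7 s=1: MISS | VC [5, 15]
  [4] addr=0x59 blk=5 s=1: VC-HIT | VC [7, 15]
  [5] addr=0x72 blk=7 s=1: VC-HIT | VC [5, 15]
  [6] addr=0x70 blk=7 s=1: L1-HIT | VC [5, 15]
  [7] addr=0x57 blk=5 s=1: VC-HIT | VC [7, 15]

MISSES = 3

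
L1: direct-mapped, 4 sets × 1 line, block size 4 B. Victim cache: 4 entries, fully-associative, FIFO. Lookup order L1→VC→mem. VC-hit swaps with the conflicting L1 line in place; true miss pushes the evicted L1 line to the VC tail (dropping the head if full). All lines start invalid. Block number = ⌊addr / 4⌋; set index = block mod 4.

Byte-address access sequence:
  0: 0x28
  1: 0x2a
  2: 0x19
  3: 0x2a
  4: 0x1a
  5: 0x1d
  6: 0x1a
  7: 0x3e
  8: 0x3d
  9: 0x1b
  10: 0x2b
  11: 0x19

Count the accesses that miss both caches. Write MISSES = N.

MISSES = 4

  [0] addr=0x28 blk=10 s=2: MISS | VC []
  [1] addr=0x2a blk=10 s=2: L1-HIT | VC []
  [2] addr=0x19 blk=6 s=2: MISS | VC [10]
  [3] addr=0x2a blk=10 s=2: VC-HIT | VC [6]
  [4] addr=0x1a blk=6 s=2: VC-HIT | VC [10]
  [5] addr=0x1d blk=7 s=3: MISS | VC [10]
  [6] addr=0x1a blk=6 s=2: L1-HIT | VC [10]
  [7] addr=0x3e blk=15 s=3: MISS | VC [10, 7]
  [8] addr=0x3d blk=15 s=3: L1-HIT | VC [10, 7]
  [9] addr=0x1b blk=6 s=2: L1-HIT | VC [10, 7]
  [10] addr=0x2b blk=10 s=2: VC-HIT | VC [6, 7]
  [11] addr=0x19 blk=6 s=2: VC-HIT | VC [10, 7]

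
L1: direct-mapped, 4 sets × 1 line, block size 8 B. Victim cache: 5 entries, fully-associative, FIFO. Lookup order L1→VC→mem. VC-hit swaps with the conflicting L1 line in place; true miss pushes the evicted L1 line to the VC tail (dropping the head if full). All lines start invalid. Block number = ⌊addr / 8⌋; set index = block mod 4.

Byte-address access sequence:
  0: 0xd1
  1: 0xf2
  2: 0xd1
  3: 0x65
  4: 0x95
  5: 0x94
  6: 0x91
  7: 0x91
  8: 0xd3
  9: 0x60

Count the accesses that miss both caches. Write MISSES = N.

#0 0xd1→b26/s2 MISS; vc=[]
#1 0xf2→b30/s2 MISS; vc=[26]
#2 0xd1→b26/s2 VC-HIT; vc=[30]
#3 0x65→b12/s0 MISS; vc=[30]
#4 0x95→b18/s2 MISS; vc=[30,26]
#5 0x94→b18/s2 L1-HIT; vc=[30,26]
#6 0x91→b18/s2 L1-HIT; vc=[30,26]
#7 0x91→b18/s2 L1-HIT; vc=[30,26]
#8 0xd3→b26/s2 VC-HIT; vc=[30,18]
#9 0x60→b12/s0 L1-HIT; vc=[30,18]

MISSES = 4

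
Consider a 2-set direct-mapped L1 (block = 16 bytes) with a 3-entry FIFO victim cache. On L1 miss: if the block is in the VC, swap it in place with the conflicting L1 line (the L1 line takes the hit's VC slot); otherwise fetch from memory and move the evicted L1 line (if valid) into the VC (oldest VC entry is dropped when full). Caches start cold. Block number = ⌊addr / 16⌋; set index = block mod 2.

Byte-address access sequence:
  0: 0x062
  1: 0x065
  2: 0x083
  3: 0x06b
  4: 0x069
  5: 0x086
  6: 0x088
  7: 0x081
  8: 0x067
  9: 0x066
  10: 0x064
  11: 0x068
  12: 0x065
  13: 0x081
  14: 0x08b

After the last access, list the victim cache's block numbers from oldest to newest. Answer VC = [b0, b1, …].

VC = [6]

0: 0x62 (blk 6, set 0) → MISS  vc=[]
1: 0x65 (blk 6, set 0) → L1-HIT  vc=[]
2: 0x83 (blk 8, set 0) → MISS  vc=[6]
3: 0x6b (blk 6, set 0) → VC-HIT  vc=[8]
4: 0x69 (blk 6, set 0) → L1-HIT  vc=[8]
5: 0x86 (blk 8, set 0) → VC-HIT  vc=[6]
6: 0x88 (blk 8, set 0) → L1-HIT  vc=[6]
7: 0x81 (blk 8, set 0) → L1-HIT  vc=[6]
8: 0x67 (blk 6, set 0) → VC-HIT  vc=[8]
9: 0x66 (blk 6, set 0) → L1-HIT  vc=[8]
10: 0x64 (blk 6, set 0) → L1-HIT  vc=[8]
11: 0x68 (blk 6, set 0) → L1-HIT  vc=[8]
12: 0x65 (blk 6, set 0) → L1-HIT  vc=[8]
13: 0x81 (blk 8, set 0) → VC-HIT  vc=[6]
14: 0x8b (blk 8, set 0) → L1-HIT  vc=[6]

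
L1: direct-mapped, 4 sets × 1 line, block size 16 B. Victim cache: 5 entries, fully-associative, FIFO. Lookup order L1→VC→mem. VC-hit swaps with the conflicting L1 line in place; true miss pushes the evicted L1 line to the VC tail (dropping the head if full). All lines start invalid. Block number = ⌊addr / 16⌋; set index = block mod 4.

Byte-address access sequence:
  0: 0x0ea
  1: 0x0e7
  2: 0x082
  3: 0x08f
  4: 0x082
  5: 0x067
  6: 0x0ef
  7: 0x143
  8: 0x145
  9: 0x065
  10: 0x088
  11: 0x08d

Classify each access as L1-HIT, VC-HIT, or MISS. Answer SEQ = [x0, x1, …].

SEQ = [MISS, L1-HIT, MISS, L1-HIT, L1-HIT, MISS, VC-HIT, MISS, L1-HIT, VC-HIT, VC-HIT, L1-HIT]

0: 0xea (blk 14, set 2) → MISS  vc=[]
1: 0xe7 (blk 14, set 2) → L1-HIT  vc=[]
2: 0x82 (blk 8, set 0) → MISS  vc=[]
3: 0x8f (blk 8, set 0) → L1-HIT  vc=[]
4: 0x82 (blk 8, set 0) → L1-HIT  vc=[]
5: 0x67 (blk 6, set 2) → MISS  vc=[14]
6: 0xef (blk 14, set 2) → VC-HIT  vc=[6]
7: 0x143 (blk 20, set 0) → MISS  vc=[6, 8]
8: 0x145 (blk 20, set 0) → L1-HIT  vc=[6, 8]
9: 0x65 (blk 6, set 2) → VC-HIT  vc=[14, 8]
10: 0x88 (blk 8, set 0) → VC-HIT  vc=[14, 20]
11: 0x8d (blk 8, set 0) → L1-HIT  vc=[14, 20]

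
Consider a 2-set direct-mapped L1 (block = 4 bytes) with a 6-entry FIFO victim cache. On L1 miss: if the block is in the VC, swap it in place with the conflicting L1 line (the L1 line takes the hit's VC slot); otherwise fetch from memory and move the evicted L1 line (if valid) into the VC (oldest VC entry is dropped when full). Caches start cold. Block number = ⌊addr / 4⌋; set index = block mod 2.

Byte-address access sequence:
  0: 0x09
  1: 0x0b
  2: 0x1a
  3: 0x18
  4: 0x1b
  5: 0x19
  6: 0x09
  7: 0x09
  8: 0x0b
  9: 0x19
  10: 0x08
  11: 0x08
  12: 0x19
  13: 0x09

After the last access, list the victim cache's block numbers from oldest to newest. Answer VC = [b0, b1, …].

#0 0x9→b2/s0 MISS; vc=[]
#1 0xb→b2/s0 L1-HIT; vc=[]
#2 0x1a→b6/s0 MISS; vc=[2]
#3 0x18→b6/s0 L1-HIT; vc=[2]
#4 0x1b→b6/s0 L1-HIT; vc=[2]
#5 0x19→b6/s0 L1-HIT; vc=[2]
#6 0x9→b2/s0 VC-HIT; vc=[6]
#7 0x9→b2/s0 L1-HIT; vc=[6]
#8 0xb→b2/s0 L1-HIT; vc=[6]
#9 0x19→b6/s0 VC-HIT; vc=[2]
#10 0x8→b2/s0 VC-HIT; vc=[6]
#11 0x8→b2/s0 L1-HIT; vc=[6]
#12 0x19→b6/s0 VC-HIT; vc=[2]
#13 0x9→b2/s0 VC-HIT; vc=[6]

VC = [6]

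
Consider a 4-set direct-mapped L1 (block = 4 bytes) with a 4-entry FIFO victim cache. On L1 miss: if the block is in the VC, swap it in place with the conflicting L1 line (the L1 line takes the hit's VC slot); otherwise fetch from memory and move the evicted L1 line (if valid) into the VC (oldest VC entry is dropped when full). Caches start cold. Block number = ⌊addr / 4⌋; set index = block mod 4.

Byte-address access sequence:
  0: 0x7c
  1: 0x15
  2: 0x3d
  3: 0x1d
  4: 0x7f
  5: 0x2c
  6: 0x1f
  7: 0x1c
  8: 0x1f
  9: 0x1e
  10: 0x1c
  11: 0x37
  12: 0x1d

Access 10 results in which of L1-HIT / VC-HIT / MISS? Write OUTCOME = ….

  [0] addr=0x7c blk=31 s=3: MISS | VC []
  [1] addr=0x15 blk=5 s=1: MISS | VC []
  [2] addr=0x3d blk=15 s=3: MISS | VC [31]
  [3] addr=0x1d blk=7 s=3: MISS | VC [31, 15]
  [4] addr=0x7f blk=31 s=3: VC-HIT | VC [7, 15]
  [5] addr=0x2c blk=11 s=3: MISS | VC [7, 15, 31]
  [6] addr=0x1f blk=7 s=3: VC-HIT | VC [11, 15, 31]
  [7] addr=0x1c blk=7 s=3: L1-HIT | VC [11, 15, 31]
  [8] addr=0x1f blk=7 s=3: L1-HIT | VC [11, 15, 31]
  [9] addr=0x1e blk=7 s=3: L1-HIT | VC [11, 15, 31]
  [10] addr=0x1c blk=7 s=3: L1-HIT | VC [11, 15, 31]
  [11] addr=0x37 blk=13 s=1: MISS | VC [11, 15, 31, 5]
  [12] addr=0x1d blk=7 s=3: L1-HIT | VC [11, 15, 31, 5]

OUTCOME = L1-HIT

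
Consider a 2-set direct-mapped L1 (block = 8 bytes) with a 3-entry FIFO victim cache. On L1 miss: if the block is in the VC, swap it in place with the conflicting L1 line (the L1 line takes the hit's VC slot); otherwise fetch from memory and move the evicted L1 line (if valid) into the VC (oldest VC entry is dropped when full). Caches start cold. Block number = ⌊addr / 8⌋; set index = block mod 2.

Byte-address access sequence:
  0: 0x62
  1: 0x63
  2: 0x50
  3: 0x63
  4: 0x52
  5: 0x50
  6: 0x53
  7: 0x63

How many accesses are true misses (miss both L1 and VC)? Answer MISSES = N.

MISSES = 2

  [0] addr=0x62 blk=12 s=0: MISS | VC []
  [1] addr=0x63 blk=12 s=0: L1-HIT | VC []
  [2] addr=0x50 blk=10 s=0: MISS | VC [12]
  [3] addr=0x63 blk=12 s=0: VC-HIT | VC [10]
  [4] addr=0x52 blk=10 s=0: VC-HIT | VC [12]
  [5] addr=0x50 blk=10 s=0: L1-HIT | VC [12]
  [6] addr=0x53 blk=10 s=0: L1-HIT | VC [12]
  [7] addr=0x63 blk=12 s=0: VC-HIT | VC [10]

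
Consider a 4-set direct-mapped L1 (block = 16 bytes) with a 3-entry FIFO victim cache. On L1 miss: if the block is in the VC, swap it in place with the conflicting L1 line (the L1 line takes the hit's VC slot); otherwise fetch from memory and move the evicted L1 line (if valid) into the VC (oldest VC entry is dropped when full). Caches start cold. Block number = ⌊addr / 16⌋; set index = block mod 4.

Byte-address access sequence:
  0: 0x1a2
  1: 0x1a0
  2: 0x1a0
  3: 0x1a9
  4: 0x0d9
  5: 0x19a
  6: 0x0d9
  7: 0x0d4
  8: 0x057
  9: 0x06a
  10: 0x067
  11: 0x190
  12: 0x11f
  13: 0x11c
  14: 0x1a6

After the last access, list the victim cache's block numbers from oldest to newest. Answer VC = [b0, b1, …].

0: 0x1a2 (blk 26, set 2) → MISS  vc=[]
1: 0x1a0 (blk 26, set 2) → L1-HIT  vc=[]
2: 0x1a0 (blk 26, set 2) → L1-HIT  vc=[]
3: 0x1a9 (blk 26, set 2) → L1-HIT  vc=[]
4: 0xd9 (blk 13, set 1) → MISS  vc=[]
5: 0x19a (blk 25, set 1) → MISS  vc=[13]
6: 0xd9 (blk 13, set 1) → VC-HIT  vc=[25]
7: 0xd4 (blk 13, set 1) → L1-HIT  vc=[25]
8: 0x57 (blk 5, set 1) → MISS  vc=[25, 13]
9: 0x6a (blk 6, set 2) → MISS  vc=[25, 13, 26]
10: 0x67 (blk 6, set 2) → L1-HIT  vc=[25, 13, 26]
11: 0x190 (blk 25, set 1) → VC-HIT  vc=[5, 13, 26]
12: 0x11f (blk 17, set 1) → MISS  vc=[13, 26, 25]
13: 0x11c (blk 17, set 1) → L1-HIT  vc=[13, 26, 25]
14: 0x1a6 (blk 26, set 2) → VC-HIT  vc=[13, 6, 25]

VC = [13, 6, 25]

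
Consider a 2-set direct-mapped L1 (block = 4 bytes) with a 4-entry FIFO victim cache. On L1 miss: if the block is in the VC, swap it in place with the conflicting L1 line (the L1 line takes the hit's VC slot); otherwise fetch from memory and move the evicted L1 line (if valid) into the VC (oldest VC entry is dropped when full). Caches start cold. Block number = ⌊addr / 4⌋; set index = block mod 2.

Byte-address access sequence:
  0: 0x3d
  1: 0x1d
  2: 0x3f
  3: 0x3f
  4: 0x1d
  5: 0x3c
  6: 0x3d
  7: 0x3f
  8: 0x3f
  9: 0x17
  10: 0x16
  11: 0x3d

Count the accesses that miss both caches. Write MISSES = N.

#0 0x3d→b15/s1 MISS; vc=[]
#1 0x1d→b7/s1 MISS; vc=[15]
#2 0x3f→b15/s1 VC-HIT; vc=[7]
#3 0x3f→b15/s1 L1-HIT; vc=[7]
#4 0x1d→b7/s1 VC-HIT; vc=[15]
#5 0x3c→b15/s1 VC-HIT; vc=[7]
#6 0x3d→b15/s1 L1-HIT; vc=[7]
#7 0x3f→b15/s1 L1-HIT; vc=[7]
#8 0x3f→b15/s1 L1-HIT; vc=[7]
#9 0x17→b5/s1 MISS; vc=[7,15]
#10 0x16→b5/s1 L1-HIT; vc=[7,15]
#11 0x3d→b15/s1 VC-HIT; vc=[7,5]

MISSES = 3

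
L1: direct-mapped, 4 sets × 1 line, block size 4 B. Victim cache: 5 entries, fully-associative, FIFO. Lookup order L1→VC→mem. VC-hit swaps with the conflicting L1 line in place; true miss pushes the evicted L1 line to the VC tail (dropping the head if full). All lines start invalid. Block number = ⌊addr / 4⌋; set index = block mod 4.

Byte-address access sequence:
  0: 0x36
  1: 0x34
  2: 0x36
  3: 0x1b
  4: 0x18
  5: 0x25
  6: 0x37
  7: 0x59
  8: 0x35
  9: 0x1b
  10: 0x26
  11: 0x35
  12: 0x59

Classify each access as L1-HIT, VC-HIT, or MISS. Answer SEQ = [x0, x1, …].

#0 0x36→b13/s1 MISS; vc=[]
#1 0x34→b13/s1 L1-HIT; vc=[]
#2 0x36→b13/s1 L1-HIT; vc=[]
#3 0x1b→b6/s2 MISS; vc=[]
#4 0x18→b6/s2 L1-HIT; vc=[]
#5 0x25→b9/s1 MISS; vc=[13]
#6 0x37→b13/s1 VC-HIT; vc=[9]
#7 0x59→b22/s2 MISS; vc=[9,6]
#8 0x35→b13/s1 L1-HIT; vc=[9,6]
#9 0x1b→b6/s2 VC-HIT; vc=[9,22]
#10 0x26→b9/s1 VC-HIT; vc=[13,22]
#11 0x35→b13/s1 VC-HIT; vc=[9,22]
#12 0x59→b22/s2 VC-HIT; vc=[9,6]

SEQ = [MISS, L1-HIT, L1-HIT, MISS, L1-HIT, MISS, VC-HIT, MISS, L1-HIT, VC-HIT, VC-HIT, VC-HIT, VC-HIT]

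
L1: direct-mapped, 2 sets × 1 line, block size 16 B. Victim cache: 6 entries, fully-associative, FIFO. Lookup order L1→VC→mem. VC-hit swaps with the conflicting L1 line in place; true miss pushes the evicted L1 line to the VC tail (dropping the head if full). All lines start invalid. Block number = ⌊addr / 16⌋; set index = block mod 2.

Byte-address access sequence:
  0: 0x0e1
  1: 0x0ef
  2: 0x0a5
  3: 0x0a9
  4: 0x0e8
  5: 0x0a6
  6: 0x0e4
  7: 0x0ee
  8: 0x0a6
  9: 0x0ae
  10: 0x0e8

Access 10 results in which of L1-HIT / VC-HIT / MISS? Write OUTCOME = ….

#0 0xe1→b14/s0 MISS; vc=[]
#1 0xef→b14/s0 L1-HIT; vc=[]
#2 0xa5→b10/s0 MISS; vc=[14]
#3 0xa9→b10/s0 L1-HIT; vc=[14]
#4 0xe8→b14/s0 VC-HIT; vc=[10]
#5 0xa6→b10/s0 VC-HIT; vc=[14]
#6 0xe4→b14/s0 VC-HIT; vc=[10]
#7 0xee→b14/s0 L1-HIT; vc=[10]
#8 0xa6→b10/s0 VC-HIT; vc=[14]
#9 0xae→b10/s0 L1-HIT; vc=[14]
#10 0xe8→b14/s0 VC-HIT; vc=[10]

OUTCOME = VC-HIT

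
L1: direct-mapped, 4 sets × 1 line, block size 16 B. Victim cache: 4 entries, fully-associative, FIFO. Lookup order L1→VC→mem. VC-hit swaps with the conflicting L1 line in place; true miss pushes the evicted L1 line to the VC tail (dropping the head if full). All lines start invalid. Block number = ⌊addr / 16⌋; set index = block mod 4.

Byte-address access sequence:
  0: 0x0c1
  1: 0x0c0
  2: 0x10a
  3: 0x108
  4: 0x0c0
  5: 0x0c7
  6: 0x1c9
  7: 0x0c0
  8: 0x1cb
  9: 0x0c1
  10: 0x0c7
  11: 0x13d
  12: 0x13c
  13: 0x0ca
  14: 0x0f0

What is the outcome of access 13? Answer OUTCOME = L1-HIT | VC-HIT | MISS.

#0 0xc1→b12/s0 MISS; vc=[]
#1 0xc0→b12/s0 L1-HIT; vc=[]
#2 0x10a→b16/s0 MISS; vc=[12]
#3 0x108→b16/s0 L1-HIT; vc=[12]
#4 0xc0→b12/s0 VC-HIT; vc=[16]
#5 0xc7→b12/s0 L1-HIT; vc=[16]
#6 0x1c9→b28/s0 MISS; vc=[16,12]
#7 0xc0→b12/s0 VC-HIT; vc=[16,28]
#8 0x1cb→b28/s0 VC-HIT; vc=[16,12]
#9 0xc1→b12/s0 VC-HIT; vc=[16,28]
#10 0xc7→b12/s0 L1-HIT; vc=[16,28]
#11 0x13d→b19/s3 MISS; vc=[16,28]
#12 0x13c→b19/s3 L1-HIT; vc=[16,28]
#13 0xca→b12/s0 L1-HIT; vc=[16,28]
#14 0xf0→b15/s3 MISS; vc=[16,28,19]

OUTCOME = L1-HIT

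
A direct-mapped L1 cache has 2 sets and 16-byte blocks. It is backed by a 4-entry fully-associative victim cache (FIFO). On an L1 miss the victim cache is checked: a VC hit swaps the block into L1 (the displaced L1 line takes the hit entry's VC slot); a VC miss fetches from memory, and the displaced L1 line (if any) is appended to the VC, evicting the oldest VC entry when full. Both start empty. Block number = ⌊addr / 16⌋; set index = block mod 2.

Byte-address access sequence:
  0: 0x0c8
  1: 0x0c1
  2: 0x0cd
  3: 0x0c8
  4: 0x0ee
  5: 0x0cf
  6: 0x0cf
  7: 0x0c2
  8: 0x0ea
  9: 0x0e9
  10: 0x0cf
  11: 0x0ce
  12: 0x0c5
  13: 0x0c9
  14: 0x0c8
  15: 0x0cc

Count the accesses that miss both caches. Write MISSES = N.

MISSES = 2

#0 0xc8→b12/s0 MISS; vc=[]
#1 0xc1→b12/s0 L1-HIT; vc=[]
#2 0xcd→b12/s0 L1-HIT; vc=[]
#3 0xc8→b12/s0 L1-HIT; vc=[]
#4 0xee→b14/s0 MISS; vc=[12]
#5 0xcf→b12/s0 VC-HIT; vc=[14]
#6 0xcf→b12/s0 L1-HIT; vc=[14]
#7 0xc2→b12/s0 L1-HIT; vc=[14]
#8 0xea→b14/s0 VC-HIT; vc=[12]
#9 0xe9→b14/s0 L1-HIT; vc=[12]
#10 0xcf→b12/s0 VC-HIT; vc=[14]
#11 0xce→b12/s0 L1-HIT; vc=[14]
#12 0xc5→b12/s0 L1-HIT; vc=[14]
#13 0xc9→b12/s0 L1-HIT; vc=[14]
#14 0xc8→b12/s0 L1-HIT; vc=[14]
#15 0xcc→b12/s0 L1-HIT; vc=[14]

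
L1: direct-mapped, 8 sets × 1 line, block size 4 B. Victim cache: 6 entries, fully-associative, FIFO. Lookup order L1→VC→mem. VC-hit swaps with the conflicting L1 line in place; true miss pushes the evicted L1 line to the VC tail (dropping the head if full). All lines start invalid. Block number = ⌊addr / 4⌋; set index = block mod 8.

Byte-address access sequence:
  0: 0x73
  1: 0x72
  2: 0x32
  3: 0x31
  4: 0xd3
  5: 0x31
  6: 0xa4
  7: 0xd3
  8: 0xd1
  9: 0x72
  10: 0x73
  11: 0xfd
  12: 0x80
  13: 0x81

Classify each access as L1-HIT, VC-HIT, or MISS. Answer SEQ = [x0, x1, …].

  [0] addr=0x73 blk=28 s=4: MISS | VC []
  [1] addr=0x72 blk=28 s=4: L1-HIT | VC []
  [2] addr=0x32 blk=12 s=4: MISS | VC [28]
  [3] addr=0x31 blk=12 s=4: L1-HIT | VC [28]
  [4] addr=0xd3 blk=52 s=4: MISS | VC [28, 12]
  [5] addr=0x31 blk=12 s=4: VC-HIT | VC [28, 52]
  [6] addr=0xa4 blk=41 s=1: MISS | VC [28, 52]
  [7] addr=0xd3 blk=52 s=4: VC-HIT | VC [28, 12]
  [8] addr=0xd1 blk=52 s=4: L1-HIT | VC [28, 12]
  [9] addr=0x72 blk=28 s=4: VC-HIT | VC [52, 12]
  [10] addr=0x73 blk=28 s=4: L1-HIT | VC [52, 12]
  [11] addr=0xfd blk=63 s=7: MISS | VC [52, 12]
  [12] addr=0x80 blk=32 s=0: MISS | VC [52, 12]
  [13] addr=0x81 blk=32 s=0: L1-HIT | VC [52, 12]

SEQ = [MISS, L1-HIT, MISS, L1-HIT, MISS, VC-HIT, MISS, VC-HIT, L1-HIT, VC-HIT, L1-HIT, MISS, MISS, L1-HIT]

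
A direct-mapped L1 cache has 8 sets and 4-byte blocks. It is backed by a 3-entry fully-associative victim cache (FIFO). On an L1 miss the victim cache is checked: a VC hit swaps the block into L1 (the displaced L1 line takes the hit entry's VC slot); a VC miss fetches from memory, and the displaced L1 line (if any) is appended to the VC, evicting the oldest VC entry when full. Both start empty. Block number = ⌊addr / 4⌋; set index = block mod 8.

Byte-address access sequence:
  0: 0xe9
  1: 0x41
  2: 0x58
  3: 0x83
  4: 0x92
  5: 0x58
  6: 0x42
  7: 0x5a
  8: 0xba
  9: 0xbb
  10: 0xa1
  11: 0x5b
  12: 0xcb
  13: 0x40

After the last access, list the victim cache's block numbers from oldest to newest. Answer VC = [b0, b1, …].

VC = [46, 40, 58]

0: 0xe9 (blk 58, set 2) → MISS  vc=[]
1: 0x41 (blk 16, set 0) → MISS  vc=[]
2: 0x58 (blk 22, set 6) → MISS  vc=[]
3: 0x83 (blk 32, set 0) → MISS  vc=[16]
4: 0x92 (blk 36, set 4) → MISS  vc=[16]
5: 0x58 (blk 22, set 6) → L1-HIT  vc=[16]
6: 0x42 (blk 16, set 0) → VC-HIT  vc=[32]
7: 0x5a (blk 22, set 6) → L1-HIT  vc=[32]
8: 0xba (blk 46, set 6) → MISS  vc=[32, 22]
9: 0xbb (blk 46, set 6) → L1-HIT  vc=[32, 22]
10: 0xa1 (blk 40, set 0) → MISS  vc=[32, 22, 16]
11: 0x5b (blk 22, set 6) → VC-HIT  vc=[32, 46, 16]
12: 0xcb (blk 50, set 2) → MISS  vc=[46, 16, 58]
13: 0x40 (blk 16, set 0) → VC-HIT  vc=[46, 40, 58]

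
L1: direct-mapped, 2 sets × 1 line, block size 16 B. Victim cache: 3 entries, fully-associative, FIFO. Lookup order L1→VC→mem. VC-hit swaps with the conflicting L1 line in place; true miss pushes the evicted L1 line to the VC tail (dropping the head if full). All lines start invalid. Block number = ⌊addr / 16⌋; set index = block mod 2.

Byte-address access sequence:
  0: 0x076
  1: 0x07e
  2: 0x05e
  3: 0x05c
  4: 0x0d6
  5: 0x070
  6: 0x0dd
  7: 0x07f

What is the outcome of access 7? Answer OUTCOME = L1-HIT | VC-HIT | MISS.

#0 0x76→b7/s1 MISS; vc=[]
#1 0x7e→b7/s1 L1-HIT; vc=[]
#2 0x5e→b5/s1 MISS; vc=[7]
#3 0x5c→b5/s1 L1-HIT; vc=[7]
#4 0xd6→b13/s1 MISS; vc=[7,5]
#5 0x70→b7/s1 VC-HIT; vc=[13,5]
#6 0xdd→b13/s1 VC-HIT; vc=[7,5]
#7 0x7f→b7/s1 VC-HIT; vc=[13,5]

OUTCOME = VC-HIT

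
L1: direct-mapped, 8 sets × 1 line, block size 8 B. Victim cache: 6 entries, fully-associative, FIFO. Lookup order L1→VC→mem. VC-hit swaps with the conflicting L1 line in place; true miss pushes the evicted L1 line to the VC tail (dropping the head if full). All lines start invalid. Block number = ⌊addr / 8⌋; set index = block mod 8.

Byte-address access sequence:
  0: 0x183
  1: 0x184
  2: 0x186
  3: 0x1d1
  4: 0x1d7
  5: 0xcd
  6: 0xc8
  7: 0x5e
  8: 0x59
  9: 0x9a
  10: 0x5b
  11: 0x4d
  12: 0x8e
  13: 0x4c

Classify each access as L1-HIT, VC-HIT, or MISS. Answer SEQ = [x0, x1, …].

0: 0x183 (blk 48, set 0) → MISS  vc=[]
1: 0x184 (blk 48, set 0) → L1-HIT  vc=[]
2: 0x186 (blk 48, set 0) → L1-HIT  vc=[]
3: 0x1d1 (blk 58, set 2) → MISS  vc=[]
4: 0x1d7 (blk 58, set 2) → L1-HIT  vc=[]
5: 0xcd (blk 25, set 1) → MISS  vc=[]
6: 0xc8 (blk 25, set 1) → L1-HIT  vc=[]
7: 0x5e (blk 11, set 3) → MISS  vc=[]
8: 0x59 (blk 11, set 3) → L1-HIT  vc=[]
9: 0x9a (blk 19, set 3) → MISS  vc=[11]
10: 0x5b (blk 11, set 3) → VC-HIT  vc=[19]
11: 0x4d (blk 9, set 1) → MISS  vc=[19, 25]
12: 0x8e (blk 17, set 1) → MISS  vc=[19, 25, 9]
13: 0x4c (blk 9, set 1) → VC-HIT  vc=[19, 25, 17]

SEQ = [MISS, L1-HIT, L1-HIT, MISS, L1-HIT, MISS, L1-HIT, MISS, L1-HIT, MISS, VC-HIT, MISS, MISS, VC-HIT]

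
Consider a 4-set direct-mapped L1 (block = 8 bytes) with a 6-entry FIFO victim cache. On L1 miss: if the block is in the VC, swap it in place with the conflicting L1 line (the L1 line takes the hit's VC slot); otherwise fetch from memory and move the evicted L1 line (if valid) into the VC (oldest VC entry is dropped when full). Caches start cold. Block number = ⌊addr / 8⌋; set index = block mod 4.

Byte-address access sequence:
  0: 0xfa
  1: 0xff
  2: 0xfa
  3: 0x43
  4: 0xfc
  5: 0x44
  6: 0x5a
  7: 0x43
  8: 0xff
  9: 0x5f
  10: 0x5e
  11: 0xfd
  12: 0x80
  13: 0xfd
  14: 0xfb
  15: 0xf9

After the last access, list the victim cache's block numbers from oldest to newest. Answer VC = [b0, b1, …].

VC = [11, 8]

0: 0xfa (blk 31, set 3) → MISS  vc=[]
1: 0xff (blk 31, set 3) → L1-HIT  vc=[]
2: 0xfa (blk 31, set 3) → L1-HIT  vc=[]
3: 0x43 (blk 8, set 0) → MISS  vc=[]
4: 0xfc (blk 31, set 3) → L1-HIT  vc=[]
5: 0x44 (blk 8, set 0) → L1-HIT  vc=[]
6: 0x5a (blk 11, set 3) → MISS  vc=[31]
7: 0x43 (blk 8, set 0) → L1-HIT  vc=[31]
8: 0xff (blk 31, set 3) → VC-HIT  vc=[11]
9: 0x5f (blk 11, set 3) → VC-HIT  vc=[31]
10: 0x5e (blk 11, set 3) → L1-HIT  vc=[31]
11: 0xfd (blk 31, set 3) → VC-HIT  vc=[11]
12: 0x80 (blk 16, set 0) → MISS  vc=[11, 8]
13: 0xfd (blk 31, set 3) → L1-HIT  vc=[11, 8]
14: 0xfb (blk 31, set 3) → L1-HIT  vc=[11, 8]
15: 0xf9 (blk 31, set 3) → L1-HIT  vc=[11, 8]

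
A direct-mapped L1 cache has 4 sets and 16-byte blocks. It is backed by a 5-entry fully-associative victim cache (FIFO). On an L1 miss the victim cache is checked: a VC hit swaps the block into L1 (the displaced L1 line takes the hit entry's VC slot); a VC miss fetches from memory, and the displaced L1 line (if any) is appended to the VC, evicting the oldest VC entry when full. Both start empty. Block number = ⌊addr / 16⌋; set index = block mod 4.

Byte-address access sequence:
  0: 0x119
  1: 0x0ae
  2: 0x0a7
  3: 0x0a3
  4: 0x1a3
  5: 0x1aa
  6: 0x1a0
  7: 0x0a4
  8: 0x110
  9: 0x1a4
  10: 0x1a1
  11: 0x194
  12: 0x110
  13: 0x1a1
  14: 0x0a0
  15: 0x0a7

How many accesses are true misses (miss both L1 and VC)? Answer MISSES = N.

MISSES = 4

  [0] addr=0x119 blk=17 s=1: MISS | VC []
  [1] addr=0xae blk=10 s=2: MISS | VC []
  [2] addr=0xa7 blk=10 s=2: L1-HIT | VC []
  [3] addr=0xa3 blk=10 s=2: L1-HIT | VC []
  [4] addr=0x1a3 blk=26 s=2: MISS | VC [10]
  [5] addr=0x1aa blk=26 s=2: L1-HIT | VC [10]
  [6] addr=0x1a0 blk=26 s=2: L1-HIT | VC [10]
  [7] addr=0xa4 blk=10 s=2: VC-HIT | VC [26]
  [8] addr=0x110 blk=17 s=1: L1-HIT | VC [26]
  [9] addr=0x1a4 blk=26 s=2: VC-HIT | VC [10]
  [10] addr=0x1a1 blk=26 s=2: L1-HIT | VC [10]
  [11] addr=0x194 blk=25 s=1: MISS | VC [10, 17]
  [12] addr=0x110 blk=17 s=1: VC-HIT | VC [10, 25]
  [13] addr=0x1a1 blk=26 s=2: L1-HIT | VC [10, 25]
  [14] addr=0xa0 blk=10 s=2: VC-HIT | VC [26, 25]
  [15] addr=0xa7 blk=10 s=2: L1-HIT | VC [26, 25]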